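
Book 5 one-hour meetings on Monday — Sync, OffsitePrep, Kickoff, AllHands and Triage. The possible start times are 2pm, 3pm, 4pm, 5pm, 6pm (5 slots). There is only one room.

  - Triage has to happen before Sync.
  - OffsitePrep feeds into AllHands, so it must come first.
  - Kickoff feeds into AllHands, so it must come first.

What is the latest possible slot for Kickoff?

Downstream work caps Kickoff at 5pm.
Kickoff at 5pm is achievable: AllHands in 6pm; Kickoff in 5pm; Sync in 3pm; Triage in 2pm; OffsitePrep in 4pm.

5pm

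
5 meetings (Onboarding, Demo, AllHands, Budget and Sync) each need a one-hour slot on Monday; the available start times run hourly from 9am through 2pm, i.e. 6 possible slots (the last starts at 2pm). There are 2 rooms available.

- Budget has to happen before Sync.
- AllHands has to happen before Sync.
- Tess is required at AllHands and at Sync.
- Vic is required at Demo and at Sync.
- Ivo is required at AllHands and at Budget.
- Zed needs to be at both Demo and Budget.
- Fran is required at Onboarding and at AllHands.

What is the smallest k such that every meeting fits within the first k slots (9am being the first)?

3

The precedence chain requires at least 2 distinct slots.
With at most 2 per slot and 5 meetings, at least 3 slots are needed.
3 works (last occupied slot: 11am): for example Demo -> 9am, AllHands -> 9am, Sync -> 11am, Onboarding -> 10am, Budget -> 10am.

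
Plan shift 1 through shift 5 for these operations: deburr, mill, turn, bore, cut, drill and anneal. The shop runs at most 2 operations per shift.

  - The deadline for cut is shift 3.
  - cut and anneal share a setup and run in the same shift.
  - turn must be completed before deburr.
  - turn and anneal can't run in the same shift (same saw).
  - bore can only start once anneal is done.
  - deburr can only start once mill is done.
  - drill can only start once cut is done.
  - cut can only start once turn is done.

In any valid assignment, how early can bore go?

Precedence pushes bore to at least shift 3.
bore at shift 3 is achievable: bore -> shift 3, anneal -> shift 2, deburr -> shift 3, drill -> shift 4, turn -> shift 1, mill -> shift 1, cut -> shift 2.

shift 3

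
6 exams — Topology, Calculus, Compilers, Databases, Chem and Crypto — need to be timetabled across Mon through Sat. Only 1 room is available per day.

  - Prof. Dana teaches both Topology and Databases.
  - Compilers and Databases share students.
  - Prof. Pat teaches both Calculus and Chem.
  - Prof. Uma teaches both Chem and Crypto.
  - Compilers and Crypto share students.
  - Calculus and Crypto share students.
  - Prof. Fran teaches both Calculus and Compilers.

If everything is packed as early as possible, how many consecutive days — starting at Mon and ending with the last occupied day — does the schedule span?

6 days

With at most 1 per day and 6 exams, at least 6 days are needed.
6 works (last occupied day: Sat): for example Topology in Mon; Calculus in Tue; Compilers in Wed; Chem in Fri; Crypto in Sat; Databases in Thu.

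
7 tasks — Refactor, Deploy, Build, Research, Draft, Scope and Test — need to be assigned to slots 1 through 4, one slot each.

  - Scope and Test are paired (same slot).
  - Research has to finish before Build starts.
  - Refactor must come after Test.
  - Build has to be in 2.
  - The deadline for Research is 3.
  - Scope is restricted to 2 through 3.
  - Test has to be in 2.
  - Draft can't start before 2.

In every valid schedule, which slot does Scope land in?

2

Scope is available from 2; Scope's own window allows nothing later than 3; Scope must be in the same slot as Test, which can't be after 2, so Scope is at most 2.
So Scope is pinned to 2.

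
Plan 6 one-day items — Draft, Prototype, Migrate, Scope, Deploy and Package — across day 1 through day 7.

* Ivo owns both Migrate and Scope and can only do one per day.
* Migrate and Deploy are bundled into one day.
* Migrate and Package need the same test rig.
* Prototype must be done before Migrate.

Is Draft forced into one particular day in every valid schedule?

Draft can be day 1 (e.g. Scope=day 1; Deploy=day 2; Draft=day 1; Migrate=day 2; Prototype=day 1; Package=day 1) or day 2 (e.g. Prototype -> day 1; Migrate -> day 2; Deploy -> day 2; Scope -> day 1; Draft -> day 2; Package -> day 1).

No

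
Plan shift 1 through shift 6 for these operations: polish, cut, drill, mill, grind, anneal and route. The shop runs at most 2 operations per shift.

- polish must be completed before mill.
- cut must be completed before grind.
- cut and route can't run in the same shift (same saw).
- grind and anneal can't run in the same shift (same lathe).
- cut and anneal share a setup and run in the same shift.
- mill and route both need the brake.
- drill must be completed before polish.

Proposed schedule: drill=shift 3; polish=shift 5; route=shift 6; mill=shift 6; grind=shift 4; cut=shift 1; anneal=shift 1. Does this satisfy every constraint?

No — it violates: mill and route both need the brake

polish must be completed before mill — holds.
cut must be completed before grind — holds.
drill must be completed before polish — holds.
mill and route both need the brake — violated.
grind and anneal can't run in the same shift (same lathe) — holds.
cut and route can't run in the same shift (same saw) — holds.
cut and anneal share a setup and run in the same shift — holds.
The shop runs at most 2 operations per shift — holds.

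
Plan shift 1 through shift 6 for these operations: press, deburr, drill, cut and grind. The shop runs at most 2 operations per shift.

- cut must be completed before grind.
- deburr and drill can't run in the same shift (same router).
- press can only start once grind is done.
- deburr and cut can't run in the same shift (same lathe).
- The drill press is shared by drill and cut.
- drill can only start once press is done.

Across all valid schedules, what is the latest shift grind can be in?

shift 4

Precedence pushes grind to at least shift 2; downstream work caps grind at shift 4.
grind at shift 4 is achievable: grind in shift 4; drill in shift 6; press in shift 5; deburr in shift 2; cut in shift 1.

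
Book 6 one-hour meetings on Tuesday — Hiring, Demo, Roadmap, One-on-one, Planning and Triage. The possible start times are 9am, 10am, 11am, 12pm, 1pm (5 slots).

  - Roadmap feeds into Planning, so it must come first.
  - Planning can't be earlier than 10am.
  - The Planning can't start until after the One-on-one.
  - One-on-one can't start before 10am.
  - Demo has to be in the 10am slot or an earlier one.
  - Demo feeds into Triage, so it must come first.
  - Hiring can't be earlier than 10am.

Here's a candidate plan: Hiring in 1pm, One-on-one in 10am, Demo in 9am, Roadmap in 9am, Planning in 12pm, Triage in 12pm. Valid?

Roadmap feeds into Planning, so it must come first — holds.
Hiring can't be earlier than 10am — holds.
One-on-one can't start before 10am — holds.
Demo has to be in the 10am slot or an earlier one — holds.
The Planning can't start until after the One-on-one — holds.
Demo feeds into Triage, so it must come first — holds.
Planning can't be earlier than 10am — holds.

Yes, all constraints hold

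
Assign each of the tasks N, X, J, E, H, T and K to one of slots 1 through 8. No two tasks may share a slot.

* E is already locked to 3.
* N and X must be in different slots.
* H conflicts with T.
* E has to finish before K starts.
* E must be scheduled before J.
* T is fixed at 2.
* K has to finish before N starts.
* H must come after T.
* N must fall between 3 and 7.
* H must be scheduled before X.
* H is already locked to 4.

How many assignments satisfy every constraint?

6

Splitting on N: it can be 6 (2), 7 (4). Listing each branch's schedules as (X, J, E, H, T, K):
N=6: (7,8,3,4,2,5) (8,7,3,4,2,5) — 2.
N=7: (5,8,3,4,2,6) (6,8,3,4,2,5) (8,5,3,4,2,6) (8,6,3,4,2,5) — 4.
Summing: 2 + 4 = 6.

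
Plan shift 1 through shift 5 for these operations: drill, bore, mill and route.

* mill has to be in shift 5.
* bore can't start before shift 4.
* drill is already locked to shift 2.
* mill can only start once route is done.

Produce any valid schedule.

mill=shift 5, drill=shift 2, route=shift 1, bore=shift 4

Checking: route(shift 1) before mill(shift 5); mill=shift 5 in [shift 5,shift 5]; bore=shift 4 in [shift 4,shift 5]; drill=shift 2 in [shift 2,shift 2].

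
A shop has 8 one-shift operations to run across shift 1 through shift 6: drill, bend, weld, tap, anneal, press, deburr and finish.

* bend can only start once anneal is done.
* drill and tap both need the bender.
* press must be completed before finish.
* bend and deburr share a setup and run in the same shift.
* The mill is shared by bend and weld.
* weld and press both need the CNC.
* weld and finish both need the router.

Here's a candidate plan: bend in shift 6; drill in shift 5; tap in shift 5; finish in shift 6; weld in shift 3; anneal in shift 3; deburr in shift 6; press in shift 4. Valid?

No. drill and tap both need the bender is not satisfied.

press must be completed before finish — holds.
drill and tap both need the bender — violated.
The mill is shared by bend and weld — holds.
weld and press both need the CNC — holds.
weld and finish both need the router — holds.
bend can only start once anneal is done — holds.
bend and deburr share a setup and run in the same shift — holds.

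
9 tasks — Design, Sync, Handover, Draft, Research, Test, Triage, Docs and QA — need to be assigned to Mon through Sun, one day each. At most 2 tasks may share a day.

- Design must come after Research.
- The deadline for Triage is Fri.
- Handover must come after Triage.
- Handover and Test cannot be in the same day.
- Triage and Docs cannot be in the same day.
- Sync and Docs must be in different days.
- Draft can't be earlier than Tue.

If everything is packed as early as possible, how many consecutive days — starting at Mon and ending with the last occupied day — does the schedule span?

The precedence chain requires at least 2 distinct days.
With at most 2 per day and 9 tasks, at least 5 days are needed.
5 works (last occupied day: Fri): for example Sync -> Wed; Handover -> Wed; Test -> Thu; Research -> Mon; Docs -> Thu; Triage -> Mon; Draft -> Tue; Design -> Tue; QA -> Fri.

5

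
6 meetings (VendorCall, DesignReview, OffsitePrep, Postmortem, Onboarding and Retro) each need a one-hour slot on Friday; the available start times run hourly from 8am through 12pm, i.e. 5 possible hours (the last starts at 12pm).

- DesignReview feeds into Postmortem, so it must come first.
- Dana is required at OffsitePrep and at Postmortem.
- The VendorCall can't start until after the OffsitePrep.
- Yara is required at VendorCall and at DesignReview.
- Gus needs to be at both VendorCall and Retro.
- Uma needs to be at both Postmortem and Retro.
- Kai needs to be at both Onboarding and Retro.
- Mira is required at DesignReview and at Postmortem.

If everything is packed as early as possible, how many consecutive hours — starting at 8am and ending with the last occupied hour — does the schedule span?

2

The precedence chain requires at least 2 distinct hours.
2 works (last occupied hour: 9am): for example Retro -> 8am; OffsitePrep -> 8am; VendorCall -> 9am; Postmortem -> 9am; DesignReview -> 8am; Onboarding -> 9am.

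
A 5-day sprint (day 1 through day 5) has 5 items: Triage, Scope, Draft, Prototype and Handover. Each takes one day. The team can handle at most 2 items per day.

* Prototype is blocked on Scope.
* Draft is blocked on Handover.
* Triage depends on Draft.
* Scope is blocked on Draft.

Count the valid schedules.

Splitting on Triage: it can be day 3 (3), day 4 (5), day 5 (5). Listing each branch's schedules as (Scope, Draft, Prototype, Handover) by day number:
Triage=day 3: (3,2,4,1) (3,2,5,1) (4,2,5,1) — 3.
Triage=day 4: (3,2,4,1) (3,2,5,1) (4,2,5,1) (4,3,5,1) (4,3,5,2) — 5.
Triage=day 5: (3,2,4,1) (3,2,5,1) (4,2,5,1) (4,3,5,1) (4,3,5,2) — 5.
Summing: 3 + 5 + 5 = 13.

13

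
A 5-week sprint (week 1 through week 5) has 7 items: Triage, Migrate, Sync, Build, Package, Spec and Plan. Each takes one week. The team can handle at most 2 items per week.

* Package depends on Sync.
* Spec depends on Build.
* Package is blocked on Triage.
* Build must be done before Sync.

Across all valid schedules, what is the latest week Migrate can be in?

Migrate at week 5 is achievable: Package -> week 3, Migrate -> week 5, Triage -> week 1, Plan -> week 3, Build -> week 1, Sync -> week 2, Spec -> week 2.

week 5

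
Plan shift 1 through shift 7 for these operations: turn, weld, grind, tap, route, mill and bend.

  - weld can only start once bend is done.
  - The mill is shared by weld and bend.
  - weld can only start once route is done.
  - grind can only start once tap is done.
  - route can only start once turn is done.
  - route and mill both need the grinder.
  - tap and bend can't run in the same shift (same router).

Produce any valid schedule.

grind -> shift 2; weld -> shift 3; bend -> shift 2; mill -> shift 1; turn -> shift 1; route -> shift 2; tap -> shift 1

Checking: tap(shift 1) before grind(shift 2); route(shift 2) before weld(shift 3); bend(shift 2) before weld(shift 3); turn(shift 1) before route(shift 2); tap(shift 1) != bend(shift 2); route(shift 2) != mill(shift 1); weld(shift 3) != bend(shift 2).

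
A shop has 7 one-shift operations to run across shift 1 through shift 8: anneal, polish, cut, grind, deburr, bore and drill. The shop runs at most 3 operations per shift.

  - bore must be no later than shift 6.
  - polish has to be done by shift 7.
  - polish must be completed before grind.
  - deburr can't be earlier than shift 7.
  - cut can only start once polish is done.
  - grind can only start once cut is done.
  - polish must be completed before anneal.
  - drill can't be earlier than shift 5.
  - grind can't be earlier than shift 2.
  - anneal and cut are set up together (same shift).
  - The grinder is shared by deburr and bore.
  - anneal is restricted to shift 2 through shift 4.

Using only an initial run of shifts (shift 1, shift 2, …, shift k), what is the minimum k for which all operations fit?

7

The precedence chain requires at least 3 distinct shifts.
With at most 3 per shift and 7 operations, at least 3 shifts are needed.
deburr can't be placed before shift 7, so the schedule must run through at least shift 7.
7 works (last occupied shift: shift 7): for example bore=shift 1; grind=shift 3; drill=shift 5; anneal=shift 2; polish=shift 1; deburr=shift 7; cut=shift 2.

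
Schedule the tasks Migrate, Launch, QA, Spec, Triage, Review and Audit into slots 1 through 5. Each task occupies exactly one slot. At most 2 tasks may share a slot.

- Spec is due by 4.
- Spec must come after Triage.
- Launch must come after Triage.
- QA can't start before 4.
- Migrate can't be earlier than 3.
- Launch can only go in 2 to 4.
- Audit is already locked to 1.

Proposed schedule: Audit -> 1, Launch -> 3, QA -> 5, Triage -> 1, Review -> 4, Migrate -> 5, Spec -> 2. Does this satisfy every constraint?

Spec is due by 4 — holds.
Launch can only go in 2 to 4 — holds.
QA can't start before 4 — holds.
At most 2 tasks may share a slot — holds.
Spec must come after Triage — holds.
Migrate can't be earlier than 3 — holds.
Audit is already locked to 1 — holds.
Launch must come after Triage — holds.

Yes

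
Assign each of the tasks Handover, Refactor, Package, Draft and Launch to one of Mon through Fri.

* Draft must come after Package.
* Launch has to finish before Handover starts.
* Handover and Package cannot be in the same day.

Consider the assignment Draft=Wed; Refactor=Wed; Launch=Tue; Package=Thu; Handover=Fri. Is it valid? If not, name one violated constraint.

Draft must come after Package — violated.
Launch has to finish before Handover starts — holds.
Handover and Package cannot be in the same day — holds.

Invalid. Draft must come after Package.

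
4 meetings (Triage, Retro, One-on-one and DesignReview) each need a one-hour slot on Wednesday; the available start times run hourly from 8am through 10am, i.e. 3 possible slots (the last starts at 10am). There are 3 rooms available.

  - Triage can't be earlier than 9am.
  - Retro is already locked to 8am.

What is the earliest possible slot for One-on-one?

One-on-one at 8am is achievable: DesignReview in 8am; Triage in 9am; One-on-one in 8am; Retro in 8am.

8am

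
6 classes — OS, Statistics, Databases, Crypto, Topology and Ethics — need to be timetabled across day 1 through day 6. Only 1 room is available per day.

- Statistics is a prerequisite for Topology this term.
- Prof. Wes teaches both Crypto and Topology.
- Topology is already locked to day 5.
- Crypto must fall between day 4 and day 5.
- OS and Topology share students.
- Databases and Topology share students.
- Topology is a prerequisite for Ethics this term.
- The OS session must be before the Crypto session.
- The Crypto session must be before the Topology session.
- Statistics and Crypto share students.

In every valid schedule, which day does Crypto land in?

day 4

Crypto's window is day 4–day 5.
Topology is fixed at day 5, and Crypto can't share a day with Topology.
So Crypto must be day 4.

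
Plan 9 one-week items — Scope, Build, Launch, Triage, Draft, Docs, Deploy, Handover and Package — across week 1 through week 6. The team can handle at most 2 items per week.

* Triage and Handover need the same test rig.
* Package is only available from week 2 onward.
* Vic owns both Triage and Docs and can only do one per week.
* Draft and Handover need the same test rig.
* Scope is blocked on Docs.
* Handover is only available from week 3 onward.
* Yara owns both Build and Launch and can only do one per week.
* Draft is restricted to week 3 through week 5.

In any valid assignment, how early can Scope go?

Precedence pushes Scope to at least week 2.
Scope at week 2 is achievable: Docs -> week 1; Launch -> week 3; Package -> week 2; Deploy -> week 4; Triage -> week 5; Build -> week 1; Scope -> week 2; Handover -> week 4; Draft -> week 3.

week 2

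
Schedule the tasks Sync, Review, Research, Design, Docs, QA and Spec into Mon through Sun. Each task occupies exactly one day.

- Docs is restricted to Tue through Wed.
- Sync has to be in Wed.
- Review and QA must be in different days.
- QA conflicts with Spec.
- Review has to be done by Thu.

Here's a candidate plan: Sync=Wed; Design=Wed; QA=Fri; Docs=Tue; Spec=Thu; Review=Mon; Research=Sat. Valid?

Review has to be done by Thu — holds.
Review and QA must be in different days — holds.
Docs is restricted to Tue through Wed — holds.
QA conflicts with Spec — holds.
Sync has to be in Wed — holds.

Valid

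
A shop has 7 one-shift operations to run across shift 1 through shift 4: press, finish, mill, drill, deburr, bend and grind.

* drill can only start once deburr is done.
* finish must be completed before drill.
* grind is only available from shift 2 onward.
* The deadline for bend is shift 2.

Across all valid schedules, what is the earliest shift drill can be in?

Precedence pushes drill to at least shift 2.
drill at shift 2 is achievable: grind -> shift 2; deburr -> shift 1; press -> shift 1; bend -> shift 1; drill -> shift 2; mill -> shift 1; finish -> shift 1.

shift 2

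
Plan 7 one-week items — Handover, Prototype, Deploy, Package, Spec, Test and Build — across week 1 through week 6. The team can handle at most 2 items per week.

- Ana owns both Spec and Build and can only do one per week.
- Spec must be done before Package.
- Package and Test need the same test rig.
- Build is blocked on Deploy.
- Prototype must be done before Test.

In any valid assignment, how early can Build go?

week 2

Precedence pushes Build to at least week 2.
Build at week 2 is achievable: Test=week 2; Prototype=week 1; Build=week 2; Spec=week 3; Deploy=week 1; Package=week 4; Handover=week 3.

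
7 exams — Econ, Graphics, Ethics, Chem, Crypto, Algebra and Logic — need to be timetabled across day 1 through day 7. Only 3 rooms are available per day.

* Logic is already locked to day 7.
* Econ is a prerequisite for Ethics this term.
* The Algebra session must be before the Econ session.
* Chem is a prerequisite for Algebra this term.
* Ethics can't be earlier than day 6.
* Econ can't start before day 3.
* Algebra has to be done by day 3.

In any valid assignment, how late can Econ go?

Econ is available from day 3; downstream work caps Econ at day 6.
Econ at day 6 is achievable: Crypto in day 1, Chem in day 1, Graphics in day 1, Logic in day 7, Ethics in day 7, Algebra in day 2, Econ in day 6.

day 6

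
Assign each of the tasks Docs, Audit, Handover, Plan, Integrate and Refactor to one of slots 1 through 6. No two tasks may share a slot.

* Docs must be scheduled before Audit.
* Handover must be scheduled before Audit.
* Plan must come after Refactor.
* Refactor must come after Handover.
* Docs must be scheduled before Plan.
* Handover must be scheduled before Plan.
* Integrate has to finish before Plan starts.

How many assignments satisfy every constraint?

37

Splitting on Docs: it can be 1 (11), 2 (11), 3 (9), 4 (6). Listing each branch's schedules as (Audit, Handover, Plan, Integrate, Refactor):
Docs=1: (3,2,6,4,5) (3,2,6,5,4) (4,2,6,3,5) (4,2,6,5,3) (4,3,6,2,5) (5,2,6,3,4) (5,2,6,4,3) (5,3,6,2,4) (6,2,5,3,4) (6,2,5,4,3) (6,3,5,2,4) — 11.
Docs=2: (3,1,6,4,5) (3,1,6,5,4) (4,1,6,3,5) (4,1,6,5,3) (4,3,6,1,5) (5,1,6,3,4) (5,1,6,4,3) (5,3,6,1,4) (6,1,5,3,4) (6,1,5,4,3) (6,3,5,1,4) — 11.
Docs=3: (4,1,6,2,5) (4,1,6,5,2) (4,2,6,1,5) (5,1,6,2,4) (5,1,6,4,2) (5,2,6,1,4) (6,1,5,2,4) (6,1,5,4,2) (6,2,5,1,4) — 9.
Docs=4: (5,1,6,2,3) (5,1,6,3,2) (5,2,6,1,3) (6,1,5,2,3) (6,1,5,3,2) (6,2,5,1,3) — 6.
Summing: 11 + 11 + 9 + 6 = 37.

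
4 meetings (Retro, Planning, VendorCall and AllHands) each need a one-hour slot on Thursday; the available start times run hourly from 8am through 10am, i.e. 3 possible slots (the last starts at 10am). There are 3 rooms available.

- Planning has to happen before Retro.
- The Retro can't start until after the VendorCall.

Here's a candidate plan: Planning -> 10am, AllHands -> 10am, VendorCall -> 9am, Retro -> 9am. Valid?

There are 3 rooms available — holds.
The Retro can't start until after the VendorCall — violated.
Planning has to happen before Retro — violated.

No. Planning has to happen before Retro is not satisfied.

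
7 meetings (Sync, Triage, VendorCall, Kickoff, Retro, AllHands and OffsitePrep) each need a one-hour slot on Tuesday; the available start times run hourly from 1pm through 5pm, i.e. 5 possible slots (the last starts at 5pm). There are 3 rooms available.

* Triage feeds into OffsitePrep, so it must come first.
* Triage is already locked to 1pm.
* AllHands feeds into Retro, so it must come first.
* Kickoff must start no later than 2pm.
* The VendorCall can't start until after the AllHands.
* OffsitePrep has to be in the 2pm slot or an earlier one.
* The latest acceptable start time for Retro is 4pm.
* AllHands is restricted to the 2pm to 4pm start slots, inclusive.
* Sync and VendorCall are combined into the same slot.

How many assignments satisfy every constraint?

16

Splitting on Sync: it can be 3pm (4), 4pm (6), 5pm (6). Listing each branch's schedules as (Triage, VendorCall, Kickoff, Retro, AllHands, OffsitePrep):
Sync=3pm: (1pm,3pm,1pm,3pm,2pm,2pm) (1pm,3pm,1pm,4pm,2pm,2pm) (1pm,3pm,2pm,3pm,2pm,2pm) (1pm,3pm,2pm,4pm,2pm,2pm) — 4.
Sync=4pm: (1pm,4pm,1pm,3pm,2pm,2pm) (1pm,4pm,1pm,4pm,2pm,2pm) (1pm,4pm,1pm,4pm,3pm,2pm) (1pm,4pm,2pm,3pm,2pm,2pm) (1pm,4pm,2pm,4pm,2pm,2pm) (1pm,4pm,2pm,4pm,3pm,2pm) — 6.
Sync=5pm: (1pm,5pm,1pm,3pm,2pm,2pm) (1pm,5pm,1pm,4pm,2pm,2pm) (1pm,5pm,1pm,4pm,3pm,2pm) (1pm,5pm,2pm,3pm,2pm,2pm) (1pm,5pm,2pm,4pm,2pm,2pm) (1pm,5pm,2pm,4pm,3pm,2pm) — 6.
Summing: 4 + 6 + 6 = 16.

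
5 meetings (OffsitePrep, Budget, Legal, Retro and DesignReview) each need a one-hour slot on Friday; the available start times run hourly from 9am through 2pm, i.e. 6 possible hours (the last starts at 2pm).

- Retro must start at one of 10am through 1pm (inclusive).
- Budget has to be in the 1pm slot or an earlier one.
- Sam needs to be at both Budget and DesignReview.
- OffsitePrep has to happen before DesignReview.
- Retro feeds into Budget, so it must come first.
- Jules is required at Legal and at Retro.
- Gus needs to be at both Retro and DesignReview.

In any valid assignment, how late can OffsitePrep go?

1pm

Downstream work caps OffsitePrep at 1pm.
OffsitePrep at 1pm is achievable: DesignReview=2pm; OffsitePrep=1pm; Budget=11am; Retro=10am; Legal=9am.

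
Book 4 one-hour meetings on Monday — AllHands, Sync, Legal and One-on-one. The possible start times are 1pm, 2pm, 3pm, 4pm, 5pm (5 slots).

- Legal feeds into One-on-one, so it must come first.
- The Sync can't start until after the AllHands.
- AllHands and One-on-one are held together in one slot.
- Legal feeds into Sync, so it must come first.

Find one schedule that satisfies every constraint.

Legal -> 1pm; One-on-one -> 2pm; AllHands -> 2pm; Sync -> 3pm

Checking: Legal(1pm) before One-on-one(2pm); Legal(1pm) before Sync(3pm); AllHands(2pm) before Sync(3pm); AllHands = One-on-one = 2pm.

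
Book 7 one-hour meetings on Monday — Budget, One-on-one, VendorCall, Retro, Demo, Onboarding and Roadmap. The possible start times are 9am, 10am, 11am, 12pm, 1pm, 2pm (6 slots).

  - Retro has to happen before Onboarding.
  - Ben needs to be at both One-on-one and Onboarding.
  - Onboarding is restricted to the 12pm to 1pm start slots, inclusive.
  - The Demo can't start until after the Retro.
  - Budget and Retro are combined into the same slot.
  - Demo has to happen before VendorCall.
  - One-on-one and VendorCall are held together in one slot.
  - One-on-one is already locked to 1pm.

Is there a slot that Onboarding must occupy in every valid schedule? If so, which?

12pm

Onboarding's window is 12pm–1pm.
One-on-one is fixed at 1pm, and Onboarding can't share a slot with One-on-one.
So Onboarding must be 12pm.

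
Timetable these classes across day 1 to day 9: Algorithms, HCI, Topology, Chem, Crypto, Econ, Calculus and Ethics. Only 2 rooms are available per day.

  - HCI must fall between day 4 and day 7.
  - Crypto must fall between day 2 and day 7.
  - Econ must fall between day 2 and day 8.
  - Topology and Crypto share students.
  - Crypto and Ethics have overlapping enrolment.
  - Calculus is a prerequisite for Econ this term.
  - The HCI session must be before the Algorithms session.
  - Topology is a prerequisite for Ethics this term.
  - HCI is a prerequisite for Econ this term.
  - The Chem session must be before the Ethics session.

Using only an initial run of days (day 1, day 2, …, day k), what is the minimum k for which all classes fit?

The precedence chain requires at least 2 distinct days.
With at most 2 per day and 8 classes, at least 4 days are needed.
Propagating the time windows through the other constraints, Algorithms can't land before day 5, so the schedule must run through at least day 5.
5 works (last occupied day: day 5): for example Crypto=day 2; Ethics=day 3; HCI=day 4; Calculus=day 2; Algorithms=day 5; Topology=day 1; Econ=day 5; Chem=day 1.

5 days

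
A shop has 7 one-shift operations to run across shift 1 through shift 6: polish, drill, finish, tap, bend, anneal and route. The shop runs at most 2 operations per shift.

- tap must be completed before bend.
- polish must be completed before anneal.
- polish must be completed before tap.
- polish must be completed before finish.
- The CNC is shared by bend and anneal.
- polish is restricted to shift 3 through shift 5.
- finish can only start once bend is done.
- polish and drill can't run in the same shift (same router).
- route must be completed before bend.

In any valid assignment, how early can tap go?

Precedence pushes tap to at least shift 4; downstream work caps tap at shift 4.
tap at shift 4 is achievable: tap in shift 4, polish in shift 3, anneal in shift 4, finish in shift 6, bend in shift 5, drill in shift 1, route in shift 1.

shift 4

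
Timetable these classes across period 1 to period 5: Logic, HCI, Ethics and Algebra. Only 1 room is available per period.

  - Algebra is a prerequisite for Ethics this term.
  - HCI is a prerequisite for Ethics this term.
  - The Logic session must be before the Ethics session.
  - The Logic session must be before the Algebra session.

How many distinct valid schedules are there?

15

Splitting on Logic: it can be period 1 (8), period 2 (5), period 3 (2). Listing each branch's schedules as (HCI, Ethics, Algebra) by period number:
Logic=period 1: (2,4,3) (2,5,3) (2,5,4) (3,4,2) (3,5,2) (3,5,4) (4,5,2) (4,5,3) — 8.
Logic=period 2: (1,4,3) (1,5,3) (1,5,4) (3,5,4) (4,5,3) — 5.
Logic=period 3: (1,5,4) (2,5,4) — 2.
Summing: 8 + 5 + 2 = 15.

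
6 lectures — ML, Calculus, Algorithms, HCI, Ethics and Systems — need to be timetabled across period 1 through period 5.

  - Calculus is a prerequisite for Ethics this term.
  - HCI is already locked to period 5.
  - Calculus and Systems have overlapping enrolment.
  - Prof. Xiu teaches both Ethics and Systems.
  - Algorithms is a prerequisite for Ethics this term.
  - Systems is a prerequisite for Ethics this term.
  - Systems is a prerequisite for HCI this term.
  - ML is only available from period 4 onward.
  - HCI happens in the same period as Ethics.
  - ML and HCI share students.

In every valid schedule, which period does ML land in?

period 4

ML's window is period 4–period 5.
HCI is fixed at period 5, and ML can't share a period with HCI.
So ML must be period 4.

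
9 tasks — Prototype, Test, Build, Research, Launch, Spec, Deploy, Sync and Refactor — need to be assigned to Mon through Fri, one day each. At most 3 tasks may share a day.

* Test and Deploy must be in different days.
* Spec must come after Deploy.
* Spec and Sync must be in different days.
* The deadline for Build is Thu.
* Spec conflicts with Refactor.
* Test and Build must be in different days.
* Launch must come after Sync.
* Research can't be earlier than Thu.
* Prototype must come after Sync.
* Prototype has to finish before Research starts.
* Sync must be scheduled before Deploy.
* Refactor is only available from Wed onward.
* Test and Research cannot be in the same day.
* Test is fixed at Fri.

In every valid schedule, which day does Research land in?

Thu

Research's window is Thu–Fri.
Test is fixed at Fri, and Research can't share a day with Test.
So Research must be Thu.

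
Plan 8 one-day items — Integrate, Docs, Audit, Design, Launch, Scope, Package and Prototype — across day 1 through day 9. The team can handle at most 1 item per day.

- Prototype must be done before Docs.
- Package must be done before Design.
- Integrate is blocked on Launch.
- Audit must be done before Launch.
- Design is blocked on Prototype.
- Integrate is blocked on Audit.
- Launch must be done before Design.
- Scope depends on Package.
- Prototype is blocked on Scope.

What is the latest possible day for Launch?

day 7

Precedence pushes Launch to at least day 2; downstream work caps Launch at day 8.
Launch at day 7 is achievable: Docs -> day 5; Design -> day 8; Prototype -> day 3; Scope -> day 2; Package -> day 1; Integrate -> day 9; Audit -> day 4; Launch -> day 7.
Nothing later works — the capacity limit rule out every day after day 7.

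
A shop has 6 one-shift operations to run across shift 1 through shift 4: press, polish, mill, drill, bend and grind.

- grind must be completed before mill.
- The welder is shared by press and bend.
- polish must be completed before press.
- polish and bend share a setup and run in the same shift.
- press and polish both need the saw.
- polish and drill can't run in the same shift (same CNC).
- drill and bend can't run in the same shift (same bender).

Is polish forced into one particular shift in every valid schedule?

No

polish can be shift 1 (e.g. grind=shift 1; polish=shift 1; mill=shift 2; press=shift 2; drill=shift 2; bend=shift 1) or shift 2 (e.g. drill in shift 1; bend in shift 2; grind in shift 1; mill in shift 2; polish in shift 2; press in shift 3).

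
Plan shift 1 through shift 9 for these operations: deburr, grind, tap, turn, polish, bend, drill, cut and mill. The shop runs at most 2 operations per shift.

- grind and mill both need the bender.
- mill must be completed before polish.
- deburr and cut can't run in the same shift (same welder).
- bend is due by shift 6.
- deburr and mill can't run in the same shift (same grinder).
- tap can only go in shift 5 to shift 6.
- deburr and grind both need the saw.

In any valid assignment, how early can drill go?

drill at shift 1 is achievable: grind=shift 4; turn=shift 2; bend=shift 1; deburr=shift 3; drill=shift 1; polish=shift 3; tap=shift 5; mill=shift 2; cut=shift 4.

shift 1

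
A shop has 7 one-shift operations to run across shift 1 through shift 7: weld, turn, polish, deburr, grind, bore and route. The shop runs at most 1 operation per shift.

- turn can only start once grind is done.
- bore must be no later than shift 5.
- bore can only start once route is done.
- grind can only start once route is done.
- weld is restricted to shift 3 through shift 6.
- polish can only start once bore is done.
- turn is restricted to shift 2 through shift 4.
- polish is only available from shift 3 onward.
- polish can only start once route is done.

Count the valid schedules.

Splitting on weld: it can be shift 3 (2), shift 4 (2), shift 5 (6), shift 6 (10). Listing each branch's schedules as (turn, polish, deburr, grind, bore, route) by shift number:
weld=shift 3: (4,6,7,2,5,1) (4,7,6,2,5,1) — 2.
weld=shift 4: (3,6,7,2,5,1) (3,7,6,2,5,1) — 2.
weld=shift 5: (3,6,7,2,4,1) (3,7,6,2,4,1) (4,6,7,2,3,1) (4,6,7,3,2,1) (4,7,6,2,3,1) (4,7,6,3,2,1) — 6.
weld=shift 6: (3,5,7,2,4,1) (3,7,4,2,5,1) (3,7,5,2,4,1) (4,5,7,2,3,1) (4,5,7,3,2,1) (4,7,1,3,5,2) (4,7,2,3,5,1) (4,7,3,2,5,1) (4,7,5,2,3,1) (4,7,5,3,2,1) — 10.
Summing: 2 + 2 + 6 + 10 = 20.

20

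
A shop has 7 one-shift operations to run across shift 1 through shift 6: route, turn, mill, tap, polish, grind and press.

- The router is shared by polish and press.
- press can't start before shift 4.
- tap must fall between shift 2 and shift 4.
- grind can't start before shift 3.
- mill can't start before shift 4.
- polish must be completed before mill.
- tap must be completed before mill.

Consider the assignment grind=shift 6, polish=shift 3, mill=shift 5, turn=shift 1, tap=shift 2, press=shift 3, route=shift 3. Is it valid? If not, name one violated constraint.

No. The router is shared by polish and press is not satisfied.

polish must be completed before mill — holds.
mill can't start before shift 4 — holds.
tap must fall between shift 2 and shift 4 — holds.
tap must be completed before mill — holds.
grind can't start before shift 3 — holds.
The router is shared by polish and press — violated.
press can't start before shift 4 — violated.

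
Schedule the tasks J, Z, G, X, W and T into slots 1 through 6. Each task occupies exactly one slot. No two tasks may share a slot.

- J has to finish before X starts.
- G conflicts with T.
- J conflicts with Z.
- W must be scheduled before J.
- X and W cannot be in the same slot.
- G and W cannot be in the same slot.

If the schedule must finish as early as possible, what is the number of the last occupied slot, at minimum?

The precedence chain requires at least 3 distinct slots.
With at most 1 per slot and 6 tasks, at least 6 slots are needed.
6 works (last occupied slot: 6): for example Z in 4, X in 3, W in 1, J in 2, T in 6, G in 5.

slot 6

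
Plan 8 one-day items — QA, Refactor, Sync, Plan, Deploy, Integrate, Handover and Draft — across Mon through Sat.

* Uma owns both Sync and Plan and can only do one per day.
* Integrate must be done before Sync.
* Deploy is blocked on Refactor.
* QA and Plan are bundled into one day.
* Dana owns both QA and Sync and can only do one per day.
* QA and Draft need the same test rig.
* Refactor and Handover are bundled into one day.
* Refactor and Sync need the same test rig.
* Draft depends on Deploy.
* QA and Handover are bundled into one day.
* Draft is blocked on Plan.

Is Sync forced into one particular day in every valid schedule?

Sync can be Tue (e.g. Sync -> Tue; Draft -> Wed; Deploy -> Tue; Plan -> Mon; Handover -> Mon; QA -> Mon; Integrate -> Mon; Refactor -> Mon) or Wed (e.g. Handover in Mon; Deploy in Tue; Sync in Wed; Draft in Wed; QA in Mon; Plan in Mon; Refactor in Mon; Integrate in Mon).

No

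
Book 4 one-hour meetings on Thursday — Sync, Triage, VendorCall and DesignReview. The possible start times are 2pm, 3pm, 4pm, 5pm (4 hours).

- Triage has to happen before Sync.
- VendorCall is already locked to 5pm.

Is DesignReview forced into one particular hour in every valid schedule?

DesignReview can be 2pm (e.g. DesignReview -> 2pm, VendorCall -> 5pm, Sync -> 3pm, Triage -> 2pm) or 3pm (e.g. DesignReview in 3pm; Sync in 3pm; Triage in 2pm; VendorCall in 5pm).

No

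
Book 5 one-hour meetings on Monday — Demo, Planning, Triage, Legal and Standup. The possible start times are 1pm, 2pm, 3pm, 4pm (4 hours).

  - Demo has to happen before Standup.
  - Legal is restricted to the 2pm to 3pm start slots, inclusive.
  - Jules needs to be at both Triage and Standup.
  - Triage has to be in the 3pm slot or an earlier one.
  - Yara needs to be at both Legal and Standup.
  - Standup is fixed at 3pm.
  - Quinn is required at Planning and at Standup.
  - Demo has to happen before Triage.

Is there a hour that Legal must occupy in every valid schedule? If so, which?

2pm

Legal's window is 2pm–3pm.
Standup is fixed at 3pm, and Legal can't share a hour with Standup.
So Legal must be 2pm.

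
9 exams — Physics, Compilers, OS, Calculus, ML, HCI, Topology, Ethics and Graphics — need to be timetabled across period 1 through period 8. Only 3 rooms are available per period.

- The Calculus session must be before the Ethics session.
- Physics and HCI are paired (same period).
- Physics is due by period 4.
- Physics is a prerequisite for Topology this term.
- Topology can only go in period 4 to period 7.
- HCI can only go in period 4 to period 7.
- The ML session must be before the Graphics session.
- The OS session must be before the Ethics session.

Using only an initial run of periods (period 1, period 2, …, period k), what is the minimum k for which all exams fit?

The precedence chain requires at least 2 distinct periods.
With at most 3 per period and 9 exams, at least 3 periods are needed.
Propagating the time windows through the other constraints, Topology can't land before period 5, so the schedule must run through at least period 5.
5 works (last occupied period: period 5): for example ML -> period 1; Compilers -> period 2; Graphics -> period 2; Topology -> period 5; Calculus -> period 1; Physics -> period 4; Ethics -> period 2; OS -> period 1; HCI -> period 4.

5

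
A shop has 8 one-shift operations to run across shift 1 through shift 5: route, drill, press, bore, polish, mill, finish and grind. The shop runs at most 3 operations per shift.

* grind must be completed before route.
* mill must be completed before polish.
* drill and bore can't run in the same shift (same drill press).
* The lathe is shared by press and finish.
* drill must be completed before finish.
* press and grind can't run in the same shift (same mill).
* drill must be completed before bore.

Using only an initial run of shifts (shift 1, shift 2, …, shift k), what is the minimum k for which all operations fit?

3

The precedence chain requires at least 2 distinct shifts.
With at most 3 per shift and 8 operations, at least 3 shifts are needed.
3 works (last occupied shift: shift 3): for example route -> shift 2, mill -> shift 1, press -> shift 3, drill -> shift 1, finish -> shift 2, bore -> shift 2, polish -> shift 3, grind -> shift 1.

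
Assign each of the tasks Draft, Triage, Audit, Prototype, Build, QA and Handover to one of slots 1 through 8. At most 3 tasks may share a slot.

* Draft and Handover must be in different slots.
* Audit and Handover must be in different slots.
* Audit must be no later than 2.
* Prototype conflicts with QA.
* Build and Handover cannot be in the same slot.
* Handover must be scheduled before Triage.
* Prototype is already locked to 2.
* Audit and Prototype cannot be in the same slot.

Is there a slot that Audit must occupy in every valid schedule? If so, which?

1

Audit's window is 1–2.
Prototype is fixed at 2, and Audit can't share a slot with Prototype.
So Audit must be 1.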